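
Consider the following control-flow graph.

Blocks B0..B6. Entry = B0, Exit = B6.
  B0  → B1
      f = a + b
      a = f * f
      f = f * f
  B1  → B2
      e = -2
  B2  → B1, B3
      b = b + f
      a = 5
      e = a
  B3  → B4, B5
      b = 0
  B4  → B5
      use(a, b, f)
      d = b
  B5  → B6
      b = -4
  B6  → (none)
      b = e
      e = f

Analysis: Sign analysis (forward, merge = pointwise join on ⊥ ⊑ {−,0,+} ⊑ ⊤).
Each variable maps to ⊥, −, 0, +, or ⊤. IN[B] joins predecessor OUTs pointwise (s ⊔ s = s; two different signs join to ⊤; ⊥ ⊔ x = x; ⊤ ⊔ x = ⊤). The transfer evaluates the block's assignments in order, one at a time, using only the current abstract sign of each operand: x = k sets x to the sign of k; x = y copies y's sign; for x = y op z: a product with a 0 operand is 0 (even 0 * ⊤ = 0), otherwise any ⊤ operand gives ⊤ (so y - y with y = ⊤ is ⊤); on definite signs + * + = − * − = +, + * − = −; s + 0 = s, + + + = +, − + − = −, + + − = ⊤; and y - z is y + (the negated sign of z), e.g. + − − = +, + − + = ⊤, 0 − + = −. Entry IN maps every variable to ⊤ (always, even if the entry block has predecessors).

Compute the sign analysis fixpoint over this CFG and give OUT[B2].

Answer: {a: +, b: ⊤, c: ⊤, d: ⊤, e: +, f: ⊤}

Working:
Per-block solution:
  B0:   IN=(all ⊤)   OUT=(all ⊤)
  B1:   IN=(all ⊤)   OUT={e:-; rest ⊤}
  B2:   IN={e:-; rest ⊤}   OUT={a:+, e:+; rest ⊤}
  B3:   IN={a:+, e:+; rest ⊤}   OUT={a:+, b:0, e:+; rest ⊤}
  B4:   IN={a:+, b:0, e:+; rest ⊤}   OUT={a:+, b:0, d:0, e:+; rest ⊤}
  B5:   IN={a:+, b:0, e:+; rest ⊤}   OUT={a:+, b:-, e:+; rest ⊤}
  B6:   IN={a:+, b:-, e:+; rest ⊤}   OUT={a:+, b:+; rest ⊤}

Merge at B2: IN[B2] = OUT[B1] = {a: ⊤, b: ⊤, c: ⊤, d: ⊤, e: -, f: ⊤}
Applying B2's transfer function to that IN value gives OUT[B2] (row B2 above).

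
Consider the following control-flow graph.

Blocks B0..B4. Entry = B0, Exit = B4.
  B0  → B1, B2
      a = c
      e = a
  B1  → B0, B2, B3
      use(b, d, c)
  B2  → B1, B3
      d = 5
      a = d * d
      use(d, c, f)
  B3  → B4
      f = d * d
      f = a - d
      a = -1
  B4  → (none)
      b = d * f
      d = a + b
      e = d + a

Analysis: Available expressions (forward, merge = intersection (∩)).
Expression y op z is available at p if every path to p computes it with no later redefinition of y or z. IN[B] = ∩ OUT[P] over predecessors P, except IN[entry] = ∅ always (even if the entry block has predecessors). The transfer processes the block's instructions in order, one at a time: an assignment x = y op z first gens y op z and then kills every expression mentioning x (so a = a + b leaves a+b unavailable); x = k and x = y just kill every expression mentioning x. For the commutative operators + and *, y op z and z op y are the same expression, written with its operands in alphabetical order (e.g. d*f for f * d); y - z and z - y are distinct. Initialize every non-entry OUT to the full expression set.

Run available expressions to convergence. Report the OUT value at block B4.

Per-block solution:
  B0:   IN={}   OUT={}
  B1:   IN={}   OUT={}
  B2:   IN={}   OUT={d*d}
  B3:   IN={}   OUT={d*d}
  B4:   IN={d*d}   OUT={a+b, a+d}

Merge at B4: IN[B4] = OUT[B3] = {d*d}
Applying B4's transfer function to that IN value gives OUT[B4] (row B4 above).

Answer: {a+b, a+d}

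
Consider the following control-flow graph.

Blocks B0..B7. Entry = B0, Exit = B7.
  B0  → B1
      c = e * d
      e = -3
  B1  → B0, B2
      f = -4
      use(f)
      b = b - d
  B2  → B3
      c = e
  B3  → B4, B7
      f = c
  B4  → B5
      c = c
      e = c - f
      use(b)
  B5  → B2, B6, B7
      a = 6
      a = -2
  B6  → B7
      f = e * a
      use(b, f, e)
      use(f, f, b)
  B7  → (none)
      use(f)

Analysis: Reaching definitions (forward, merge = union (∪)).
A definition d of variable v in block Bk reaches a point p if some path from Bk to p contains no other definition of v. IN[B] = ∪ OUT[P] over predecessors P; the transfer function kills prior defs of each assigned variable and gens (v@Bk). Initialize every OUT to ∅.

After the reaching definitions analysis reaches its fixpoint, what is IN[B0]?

Fixpoint table:
  B0: | IN={b@B1, c@B0, e@B0, f@B1} | OUT={b@B1, c@B0, e@B0, f@B1}
  B1: | IN={b@B1, c@B0, e@B0, f@B1} | OUT={b@B1, c@B0, e@B0, f@B1}
  B2: | IN={a@B5, b@B1, c@B0, c@B4, e@B0, e@B4, f@B1, f@B3} | OUT={a@B5, b@B1, c@B2, e@B0, e@B4, f@B1, f@B3}
  B3: | IN={a@B5, b@B1, c@B2, e@B0, e@B4, f@B1, f@B3} | OUT={a@B5, b@B1, c@B2, e@B0, e@B4, f@B3}
  B4: | IN={a@B5, b@B1, c@B2, e@B0, e@B4, f@B3} | OUT={a@B5, b@B1, c@B4, e@B4, f@B3}
  B5: | IN={a@B5, b@B1, c@B4, e@B4, f@B3} | OUT={a@B5, b@B1, c@B4, e@B4, f@B3}
  B6: | IN={a@B5, b@B1, c@B4, e@B4, f@B3} | OUT={a@B5, b@B1, c@B4, e@B4, f@B6}
  B7: | IN={a@B5, b@B1, c@B2, c@B4, e@B0, e@B4, f@B3, f@B6} | OUT={a@B5, b@B1, c@B2, c@B4, e@B0, e@B4, f@B3, f@B6}

Merge at B0 (entry node, so the boundary value {} is joined with the incoming edge(s)): IN[B0] = {} ⊔ OUT[B1] = {b@B1, c@B0, e@B0, f@B1}

Answer: {b@B1, c@B0, e@B0, f@B1}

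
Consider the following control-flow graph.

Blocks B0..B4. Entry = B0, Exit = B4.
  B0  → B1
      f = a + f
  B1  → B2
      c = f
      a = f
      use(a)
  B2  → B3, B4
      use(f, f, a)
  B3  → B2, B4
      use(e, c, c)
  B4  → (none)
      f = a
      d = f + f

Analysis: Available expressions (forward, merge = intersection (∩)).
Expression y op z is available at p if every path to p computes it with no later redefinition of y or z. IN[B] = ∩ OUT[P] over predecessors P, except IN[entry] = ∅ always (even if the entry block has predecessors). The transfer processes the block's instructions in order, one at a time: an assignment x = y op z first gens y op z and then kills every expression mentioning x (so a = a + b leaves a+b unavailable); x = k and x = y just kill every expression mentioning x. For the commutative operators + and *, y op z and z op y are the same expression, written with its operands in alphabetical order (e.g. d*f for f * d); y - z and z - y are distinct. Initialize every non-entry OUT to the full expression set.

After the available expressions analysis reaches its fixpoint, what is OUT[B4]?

Per-block solution:
  B0:   IN={}   OUT={}
  B1:   IN={}   OUT={}
  B2:   IN={}   OUT={}
  B3:   IN={}   OUT={}
  B4:   IN={}   OUT={f+f}

Merge at B4: IN[B4] = OUT[B2] ∩ OUT[B3] = {}
Applying B4's transfer function to that IN value gives OUT[B4] (row B4 above).

Answer: {f+f}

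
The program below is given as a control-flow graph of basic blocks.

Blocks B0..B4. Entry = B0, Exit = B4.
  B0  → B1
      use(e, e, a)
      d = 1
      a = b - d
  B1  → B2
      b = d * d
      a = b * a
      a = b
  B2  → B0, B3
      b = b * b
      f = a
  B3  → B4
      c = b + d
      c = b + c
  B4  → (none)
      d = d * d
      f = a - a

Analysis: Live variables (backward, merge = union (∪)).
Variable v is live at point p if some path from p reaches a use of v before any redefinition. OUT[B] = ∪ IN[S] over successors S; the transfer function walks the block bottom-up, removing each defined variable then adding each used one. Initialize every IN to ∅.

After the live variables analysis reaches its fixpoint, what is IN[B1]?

Per-block solution:
  B0:   IN={a, b, e}   OUT={a, d, e}
  B1:   IN={a, d, e}   OUT={a, b, d, e}
  B2:   IN={a, b, d, e}   OUT={a, b, d, e}
  B3:   IN={a, b, d}   OUT={a, d}
  B4:   IN={a, d}   OUT={}

Merge at B1: OUT[B1] = IN[B2] = {a, b, d, e}
Applying B1's transfer function to that OUT value gives IN[B1] (row B1 above).

Answer: {a, d, e}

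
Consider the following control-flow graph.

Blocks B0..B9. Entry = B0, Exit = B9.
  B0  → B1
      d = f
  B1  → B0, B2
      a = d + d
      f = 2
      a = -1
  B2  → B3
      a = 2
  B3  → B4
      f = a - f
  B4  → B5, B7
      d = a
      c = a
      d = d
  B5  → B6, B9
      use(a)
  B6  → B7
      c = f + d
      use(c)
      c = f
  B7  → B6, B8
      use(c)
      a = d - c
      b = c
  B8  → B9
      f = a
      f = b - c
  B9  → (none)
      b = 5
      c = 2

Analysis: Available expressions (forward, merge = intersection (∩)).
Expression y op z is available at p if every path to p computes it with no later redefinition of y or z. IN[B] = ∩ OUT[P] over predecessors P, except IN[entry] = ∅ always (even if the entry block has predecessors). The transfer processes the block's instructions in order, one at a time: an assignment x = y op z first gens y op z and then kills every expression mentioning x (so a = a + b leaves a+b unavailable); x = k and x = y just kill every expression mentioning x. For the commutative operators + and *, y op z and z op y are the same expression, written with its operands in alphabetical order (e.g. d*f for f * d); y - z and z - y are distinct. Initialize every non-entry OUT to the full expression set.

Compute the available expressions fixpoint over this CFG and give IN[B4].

Answer: {d+d}

Derivation:
Per-block solution:
  B0:  IN={}  OUT={}
  B1:  IN={}  OUT={d+d}
  B2:  IN={d+d}  OUT={d+d}
  B3:  IN={d+d}  OUT={d+d}
  B4:  IN={d+d}  OUT={}
  B5:  IN={}  OUT={}
  B6:  IN={}  OUT={d+f}
  B7:  IN={}  OUT={d-c}
  B8:  IN={d-c}  OUT={b-c, d-c}
  B9:  IN={}  OUT={}

Merge at B4: IN[B4] = OUT[B3] = {d+d}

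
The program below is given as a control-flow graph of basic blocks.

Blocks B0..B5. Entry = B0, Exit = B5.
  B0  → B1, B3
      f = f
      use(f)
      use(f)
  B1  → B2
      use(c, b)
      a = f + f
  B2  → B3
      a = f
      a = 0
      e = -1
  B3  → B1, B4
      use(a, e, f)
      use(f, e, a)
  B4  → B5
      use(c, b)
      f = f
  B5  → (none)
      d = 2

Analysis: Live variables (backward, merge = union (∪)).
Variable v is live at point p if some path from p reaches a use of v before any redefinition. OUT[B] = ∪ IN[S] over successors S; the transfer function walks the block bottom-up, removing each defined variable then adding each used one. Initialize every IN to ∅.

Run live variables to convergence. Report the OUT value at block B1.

Fixpoint table:
  B0: | IN={a, b, c, e, f} | OUT={a, b, c, e, f}
  B1: | IN={b, c, f} | OUT={b, c, f}
  B2: | IN={b, c, f} | OUT={a, b, c, e, f}
  B3: | IN={a, b, c, e, f} | OUT={b, c, f}
  B4: | IN={b, c, f} | OUT={}
  B5: | IN={} | OUT={}

Merge at B1: OUT[B1] = IN[B2] = {b, c, f}

Answer: {b, c, f}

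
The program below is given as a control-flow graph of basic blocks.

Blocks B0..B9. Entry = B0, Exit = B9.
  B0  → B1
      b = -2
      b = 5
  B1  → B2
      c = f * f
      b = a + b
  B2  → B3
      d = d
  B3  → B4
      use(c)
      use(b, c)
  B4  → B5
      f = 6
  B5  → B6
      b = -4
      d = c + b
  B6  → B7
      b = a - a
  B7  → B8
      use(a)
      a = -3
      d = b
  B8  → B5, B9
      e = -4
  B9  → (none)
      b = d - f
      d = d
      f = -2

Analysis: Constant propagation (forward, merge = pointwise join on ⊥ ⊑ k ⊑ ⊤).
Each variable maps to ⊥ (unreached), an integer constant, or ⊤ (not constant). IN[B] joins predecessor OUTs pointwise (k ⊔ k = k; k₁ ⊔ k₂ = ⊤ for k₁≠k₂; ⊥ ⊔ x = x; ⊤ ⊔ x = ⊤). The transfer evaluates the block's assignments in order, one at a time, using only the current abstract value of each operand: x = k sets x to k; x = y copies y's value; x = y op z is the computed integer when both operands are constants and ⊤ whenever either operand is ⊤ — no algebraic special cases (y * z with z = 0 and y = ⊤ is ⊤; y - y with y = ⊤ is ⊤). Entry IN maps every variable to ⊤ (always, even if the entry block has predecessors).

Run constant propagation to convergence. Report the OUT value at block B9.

Per-block solution:
  B0:  IN=(all ⊤)  OUT={b:5; rest ⊤}
  B1:  IN={b:5; rest ⊤}  OUT=(all ⊤)
  B2:  IN=(all ⊤)  OUT=(all ⊤)
  B3:  IN=(all ⊤)  OUT=(all ⊤)
  B4:  IN=(all ⊤)  OUT={f:6; rest ⊤}
  B5:  IN={f:6; rest ⊤}  OUT={b:-4, f:6; rest ⊤}
  B6:  IN={b:-4, f:6; rest ⊤}  OUT={f:6; rest ⊤}
  B7:  IN={f:6; rest ⊤}  OUT={a:-3, f:6; rest ⊤}
  B8:  IN={a:-3, f:6; rest ⊤}  OUT={a:-3, e:-4, f:6; rest ⊤}
  B9:  IN={a:-3, e:-4, f:6; rest ⊤}  OUT={a:-3, e:-4, f:-2; rest ⊤}

Merge at B9: IN[B9] = OUT[B8] = {a: -3, b: ⊤, c: ⊤, d: ⊤, e: -4, f: 6}
Applying B9's transfer function to that IN value gives OUT[B9] (row B9 above).

Answer: {a: -3, b: ⊤, c: ⊤, d: ⊤, e: -4, f: -2}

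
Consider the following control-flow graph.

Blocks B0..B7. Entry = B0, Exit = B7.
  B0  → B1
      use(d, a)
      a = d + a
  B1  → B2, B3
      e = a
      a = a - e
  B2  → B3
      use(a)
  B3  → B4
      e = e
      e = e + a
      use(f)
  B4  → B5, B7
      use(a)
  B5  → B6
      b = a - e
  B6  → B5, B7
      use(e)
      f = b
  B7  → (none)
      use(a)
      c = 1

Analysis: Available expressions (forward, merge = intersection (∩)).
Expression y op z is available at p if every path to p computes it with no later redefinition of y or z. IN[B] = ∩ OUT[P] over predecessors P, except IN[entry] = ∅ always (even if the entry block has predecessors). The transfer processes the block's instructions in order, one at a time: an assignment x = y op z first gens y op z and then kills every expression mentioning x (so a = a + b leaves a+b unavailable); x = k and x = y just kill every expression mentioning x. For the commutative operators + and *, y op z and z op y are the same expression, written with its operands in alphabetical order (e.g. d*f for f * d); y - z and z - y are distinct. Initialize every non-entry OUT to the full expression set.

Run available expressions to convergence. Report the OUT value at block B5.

Answer: {a-e}

Trace:
Converged values:
  B0:  IN={}  OUT={}
  B1:  IN={}  OUT={}
  B2:  IN={}  OUT={}
  B3:  IN={}  OUT={}
  B4:  IN={}  OUT={}
  B5:  IN={}  OUT={a-e}
  B6:  IN={a-e}  OUT={a-e}
  B7:  IN={}  OUT={}

Merge at B5: IN[B5] = OUT[B4] ∩ OUT[B6] = {}
Applying B5's transfer function to that IN value gives OUT[B5] (row B5 above).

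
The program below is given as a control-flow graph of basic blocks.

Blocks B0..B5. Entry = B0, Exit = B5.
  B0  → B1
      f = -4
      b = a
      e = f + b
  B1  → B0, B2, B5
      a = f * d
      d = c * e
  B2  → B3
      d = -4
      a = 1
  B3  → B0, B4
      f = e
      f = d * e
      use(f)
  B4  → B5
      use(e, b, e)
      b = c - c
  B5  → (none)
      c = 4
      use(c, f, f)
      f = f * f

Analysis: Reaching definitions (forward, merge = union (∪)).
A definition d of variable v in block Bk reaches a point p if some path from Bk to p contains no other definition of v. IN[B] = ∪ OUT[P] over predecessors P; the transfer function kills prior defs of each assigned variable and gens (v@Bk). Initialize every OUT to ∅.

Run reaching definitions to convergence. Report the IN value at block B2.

Answer: {a@B1, b@B0, d@B1, e@B0, f@B0}

Trace:
Converged values:
  B0:   IN={a@B1, a@B2, b@B0, d@B1, d@B2, e@B0, f@B0, f@B3}   OUT={a@B1, a@B2, b@B0, d@B1, d@B2, e@B0, f@B0}
  B1:   IN={a@B1, a@B2, b@B0, d@B1, d@B2, e@B0, f@B0}   OUT={a@B1, b@B0, d@B1, e@B0, f@B0}
  B2:   IN={a@B1, b@B0, d@B1, e@B0, f@B0}   OUT={a@B2, b@B0, d@B2, e@B0, f@B0}
  B3:   IN={a@B2, b@B0, d@B2, e@B0, f@B0}   OUT={a@B2, b@B0, d@B2, e@B0, f@B3}
  B4:   IN={a@B2, b@B0, d@B2, e@B0, f@B3}   OUT={a@B2, b@B4, d@B2, e@B0, f@B3}
  B5:   IN={a@B1, a@B2, b@B0, b@B4, d@B1, d@B2, e@B0, f@B0, f@B3}   OUT={a@B1, a@B2, b@B0, b@B4, c@B5, d@B1, d@B2, e@B0, f@B5}

Merge at B2: IN[B2] = OUT[B1] = {a@B1, b@B0, d@B1, e@B0, f@B0}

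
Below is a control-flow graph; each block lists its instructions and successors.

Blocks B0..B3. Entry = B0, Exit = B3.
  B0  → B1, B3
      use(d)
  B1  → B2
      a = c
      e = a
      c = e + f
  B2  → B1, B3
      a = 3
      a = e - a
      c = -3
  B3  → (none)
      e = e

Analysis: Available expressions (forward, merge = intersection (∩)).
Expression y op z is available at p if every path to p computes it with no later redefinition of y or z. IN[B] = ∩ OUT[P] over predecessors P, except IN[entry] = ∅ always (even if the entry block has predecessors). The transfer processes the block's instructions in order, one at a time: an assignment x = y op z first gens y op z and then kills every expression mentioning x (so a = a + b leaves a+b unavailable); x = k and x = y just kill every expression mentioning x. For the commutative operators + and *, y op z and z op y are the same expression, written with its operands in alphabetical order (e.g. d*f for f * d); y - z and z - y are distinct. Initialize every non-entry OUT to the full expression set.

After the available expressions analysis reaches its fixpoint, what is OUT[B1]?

Fixpoint table:
  B0: | IN={} | OUT={}
  B1: | IN={} | OUT={e+f}
  B2: | IN={e+f} | OUT={e+f}
  B3: | IN={} | OUT={}

Merge at B1: IN[B1] = OUT[B0] ∩ OUT[B2] = {}
Applying B1's transfer function to that IN value gives OUT[B1] (row B1 above).

Answer: {e+f}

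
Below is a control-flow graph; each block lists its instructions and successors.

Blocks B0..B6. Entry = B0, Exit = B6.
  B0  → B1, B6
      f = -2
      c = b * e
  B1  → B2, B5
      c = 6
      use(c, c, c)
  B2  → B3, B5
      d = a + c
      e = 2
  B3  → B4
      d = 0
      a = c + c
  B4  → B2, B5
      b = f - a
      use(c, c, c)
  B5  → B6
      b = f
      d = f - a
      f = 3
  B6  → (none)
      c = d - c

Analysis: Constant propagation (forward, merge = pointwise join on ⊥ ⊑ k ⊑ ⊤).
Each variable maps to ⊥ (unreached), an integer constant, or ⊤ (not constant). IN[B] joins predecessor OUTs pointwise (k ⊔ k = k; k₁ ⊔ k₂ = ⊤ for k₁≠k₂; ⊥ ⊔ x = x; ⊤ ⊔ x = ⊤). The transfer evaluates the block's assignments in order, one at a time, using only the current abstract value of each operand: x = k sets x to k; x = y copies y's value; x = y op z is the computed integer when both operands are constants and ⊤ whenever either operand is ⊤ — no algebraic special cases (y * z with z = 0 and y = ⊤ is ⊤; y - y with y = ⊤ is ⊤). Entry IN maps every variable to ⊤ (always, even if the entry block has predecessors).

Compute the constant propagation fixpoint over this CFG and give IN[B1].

Per-block solution:
  B0:  IN=(all ⊤)  OUT={f:-2; rest ⊤}
  B1:  IN={f:-2; rest ⊤}  OUT={c:6, f:-2; rest ⊤}
  B2:  IN={c:6, f:-2; rest ⊤}  OUT={c:6, e:2, f:-2; rest ⊤}
  B3:  IN={c:6, e:2, f:-2; rest ⊤}  OUT={a:12, c:6, d:0, e:2, f:-2; rest ⊤}
  B4:  IN={a:12, c:6, d:0, e:2, f:-2; rest ⊤}  OUT={a:12, b:-14, c:6, d:0, e:2, f:-2; rest ⊤}
  B5:  IN={c:6, f:-2; rest ⊤}  OUT={b:-2, c:6, f:3; rest ⊤}
  B6:  IN=(all ⊤)  OUT=(all ⊤)

Merge at B1: IN[B1] = OUT[B0] = {a: ⊤, b: ⊤, c: ⊤, d: ⊤, e: ⊤, f: -2}

Answer: {a: ⊤, b: ⊤, c: ⊤, d: ⊤, e: ⊤, f: -2}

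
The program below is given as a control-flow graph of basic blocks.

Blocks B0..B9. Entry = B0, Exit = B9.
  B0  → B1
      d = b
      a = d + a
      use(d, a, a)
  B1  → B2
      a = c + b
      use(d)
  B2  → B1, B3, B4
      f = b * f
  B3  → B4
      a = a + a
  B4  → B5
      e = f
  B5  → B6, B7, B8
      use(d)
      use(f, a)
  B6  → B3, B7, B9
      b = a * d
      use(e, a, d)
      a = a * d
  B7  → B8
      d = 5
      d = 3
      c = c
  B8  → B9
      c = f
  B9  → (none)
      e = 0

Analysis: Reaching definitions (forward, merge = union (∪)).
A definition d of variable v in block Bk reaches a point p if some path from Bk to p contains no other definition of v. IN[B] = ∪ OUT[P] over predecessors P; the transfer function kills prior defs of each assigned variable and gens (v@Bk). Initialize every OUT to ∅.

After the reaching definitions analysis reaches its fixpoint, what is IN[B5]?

Converged values:
  B0:   IN={}   OUT={a@B0, d@B0}
  B1:   IN={a@B0, a@B1, d@B0, f@B2}   OUT={a@B1, d@B0, f@B2}
  B2:   IN={a@B1, d@B0, f@B2}   OUT={a@B1, d@B0, f@B2}
  B3:   IN={a@B1, a@B6, b@B6, d@B0, e@B4, f@B2}   OUT={a@B3, b@B6, d@B0, e@B4, f@B2}
  B4:   IN={a@B1, a@B3, b@B6, d@B0, e@B4, f@B2}   OUT={a@B1, a@B3, b@B6, d@B0, e@B4, f@B2}
  B5:   IN={a@B1, a@B3, b@B6, d@B0, e@B4, f@B2}   OUT={a@B1, a@B3, b@B6, d@B0, e@B4, f@B2}
  B6:   IN={a@B1, a@B3, b@B6, d@B0, e@B4, f@B2}   OUT={a@B6, b@B6, d@B0, e@B4, f@B2}
  B7:   IN={a@B1, a@B3, a@B6, b@B6, d@B0, e@B4, f@B2}   OUT={a@B1, a@B3, a@B6, b@B6, c@B7, d@B7, e@B4, f@B2}
  B8:   IN={a@B1, a@B3, a@B6, b@B6, c@B7, d@B0, d@B7, e@B4, f@B2}   OUT={a@B1, a@B3, a@B6, b@B6, c@B8, d@B0, d@B7, e@B4, f@B2}
  B9:   IN={a@B1, a@B3, a@B6, b@B6, c@B8, d@B0, d@B7, e@B4, f@B2}   OUT={a@B1, a@B3, a@B6, b@B6, c@B8, d@B0, d@B7, e@B9, f@B2}

Merge at B5: IN[B5] = OUT[B4] = {a@B1, a@B3, b@B6, d@B0, e@B4, f@B2}

Answer: {a@B1, a@B3, b@B6, d@B0, e@B4, f@B2}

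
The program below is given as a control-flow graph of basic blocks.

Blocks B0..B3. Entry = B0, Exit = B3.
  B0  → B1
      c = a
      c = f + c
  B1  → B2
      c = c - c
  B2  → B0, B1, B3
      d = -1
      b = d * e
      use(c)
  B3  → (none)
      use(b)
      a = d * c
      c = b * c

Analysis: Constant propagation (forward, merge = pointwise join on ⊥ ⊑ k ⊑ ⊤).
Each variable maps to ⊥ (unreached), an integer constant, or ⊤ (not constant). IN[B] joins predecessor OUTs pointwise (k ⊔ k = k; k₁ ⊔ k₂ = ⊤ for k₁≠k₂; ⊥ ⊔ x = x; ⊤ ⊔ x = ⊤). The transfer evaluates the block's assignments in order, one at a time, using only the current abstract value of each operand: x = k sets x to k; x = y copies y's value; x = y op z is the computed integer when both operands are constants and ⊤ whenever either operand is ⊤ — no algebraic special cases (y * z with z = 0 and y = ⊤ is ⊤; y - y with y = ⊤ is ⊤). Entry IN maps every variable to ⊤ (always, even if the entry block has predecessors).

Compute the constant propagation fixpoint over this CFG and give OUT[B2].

Answer: {a: ⊤, b: ⊤, c: ⊤, d: -1, e: ⊤, f: ⊤}

Working:
Converged values:
  B0:   IN=(all ⊤)   OUT=(all ⊤)
  B1:   IN=(all ⊤)   OUT=(all ⊤)
  B2:   IN=(all ⊤)   OUT={d:-1; rest ⊤}
  B3:   IN={d:-1; rest ⊤}   OUT={d:-1; rest ⊤}

Merge at B2: IN[B2] = OUT[B1] = {a: ⊤, b: ⊤, c: ⊤, d: ⊤, e: ⊤, f: ⊤}
Applying B2's transfer function to that IN value gives OUT[B2] (row B2 above).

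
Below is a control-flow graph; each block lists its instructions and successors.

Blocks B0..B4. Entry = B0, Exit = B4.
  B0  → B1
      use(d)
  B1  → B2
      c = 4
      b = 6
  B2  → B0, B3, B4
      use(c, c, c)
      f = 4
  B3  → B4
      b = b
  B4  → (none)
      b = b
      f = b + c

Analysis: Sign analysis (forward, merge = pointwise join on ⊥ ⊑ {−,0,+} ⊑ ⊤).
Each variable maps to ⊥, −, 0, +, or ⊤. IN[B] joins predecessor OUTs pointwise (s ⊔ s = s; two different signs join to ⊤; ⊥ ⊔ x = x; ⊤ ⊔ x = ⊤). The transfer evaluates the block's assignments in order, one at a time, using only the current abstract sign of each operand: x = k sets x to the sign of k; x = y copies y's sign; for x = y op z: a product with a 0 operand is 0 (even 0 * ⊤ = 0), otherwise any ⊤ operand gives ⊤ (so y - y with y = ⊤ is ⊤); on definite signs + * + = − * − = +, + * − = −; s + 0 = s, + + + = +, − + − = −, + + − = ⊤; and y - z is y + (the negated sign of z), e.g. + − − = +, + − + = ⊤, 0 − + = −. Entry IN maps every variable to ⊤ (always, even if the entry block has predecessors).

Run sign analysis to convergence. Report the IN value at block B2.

Per-block solution:
  B0: | IN=(all ⊤) | OUT=(all ⊤)
  B1: | IN=(all ⊤) | OUT={b:+, c:+; rest ⊤}
  B2: | IN={b:+, c:+; rest ⊤} | OUT={b:+, c:+, f:+; rest ⊤}
  B3: | IN={b:+, c:+, f:+; rest ⊤} | OUT={b:+, c:+, f:+; rest ⊤}
  B4: | IN={b:+, c:+, f:+; rest ⊤} | OUT={b:+, c:+, f:+; rest ⊤}

Merge at B2: IN[B2] = OUT[B1] = {a: ⊤, b: +, c: +, d: ⊤, e: ⊤, f: ⊤}

Answer: {a: ⊤, b: +, c: +, d: ⊤, e: ⊤, f: ⊤}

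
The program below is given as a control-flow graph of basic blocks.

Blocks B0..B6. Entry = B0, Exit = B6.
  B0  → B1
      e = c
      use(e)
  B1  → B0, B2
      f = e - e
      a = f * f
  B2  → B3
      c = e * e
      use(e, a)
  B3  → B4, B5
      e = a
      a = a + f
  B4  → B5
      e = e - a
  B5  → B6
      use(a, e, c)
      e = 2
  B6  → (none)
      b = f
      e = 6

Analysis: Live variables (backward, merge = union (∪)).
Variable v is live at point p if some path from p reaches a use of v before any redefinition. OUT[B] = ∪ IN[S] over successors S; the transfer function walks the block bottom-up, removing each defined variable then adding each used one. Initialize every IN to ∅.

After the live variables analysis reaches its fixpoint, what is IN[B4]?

Converged values:
  B0:   IN={c}   OUT={c, e}
  B1:   IN={c, e}   OUT={a, c, e, f}
  B2:   IN={a, e, f}   OUT={a, c, f}
  B3:   IN={a, c, f}   OUT={a, c, e, f}
  B4:   IN={a, c, e, f}   OUT={a, c, e, f}
  B5:   IN={a, c, e, f}   OUT={f}
  B6:   IN={f}   OUT={}

Merge at B4: OUT[B4] = IN[B5] = {a, c, e, f}
Applying B4's transfer function to that OUT value gives IN[B4] (row B4 above).

Answer: {a, c, e, f}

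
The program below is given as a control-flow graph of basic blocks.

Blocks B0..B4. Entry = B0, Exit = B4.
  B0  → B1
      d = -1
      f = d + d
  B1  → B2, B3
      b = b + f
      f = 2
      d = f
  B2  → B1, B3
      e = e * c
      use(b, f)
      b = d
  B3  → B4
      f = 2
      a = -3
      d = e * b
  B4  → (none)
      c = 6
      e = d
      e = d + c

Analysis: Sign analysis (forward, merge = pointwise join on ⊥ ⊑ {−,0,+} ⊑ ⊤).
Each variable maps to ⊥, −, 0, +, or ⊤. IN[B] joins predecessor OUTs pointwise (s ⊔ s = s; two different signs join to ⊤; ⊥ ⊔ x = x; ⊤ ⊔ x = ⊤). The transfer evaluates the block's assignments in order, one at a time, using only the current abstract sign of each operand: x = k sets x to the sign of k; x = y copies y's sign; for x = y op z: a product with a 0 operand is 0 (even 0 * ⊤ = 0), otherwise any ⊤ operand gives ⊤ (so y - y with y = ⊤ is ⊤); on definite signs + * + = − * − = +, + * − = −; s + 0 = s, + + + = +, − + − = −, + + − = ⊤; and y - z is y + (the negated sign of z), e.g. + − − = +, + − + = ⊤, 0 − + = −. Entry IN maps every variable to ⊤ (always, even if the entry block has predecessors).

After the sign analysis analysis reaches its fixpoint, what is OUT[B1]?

Fixpoint table:
  B0:   IN=(all ⊤)   OUT={d:-, f:-; rest ⊤}
  B1:   IN=(all ⊤)   OUT={d:+, f:+; rest ⊤}
  B2:   IN={d:+, f:+; rest ⊤}   OUT={b:+, d:+, f:+; rest ⊤}
  B3:   IN={d:+, f:+; rest ⊤}   OUT={a:-, f:+; rest ⊤}
  B4:   IN={a:-, f:+; rest ⊤}   OUT={a:-, c:+, f:+; rest ⊤}

Merge at B1: IN[B1] = OUT[B0] ⊔ OUT[B2] = {a: ⊤, b: ⊤, c: ⊤, d: ⊤, e: ⊤, f: ⊤}
Applying B1's transfer function to that IN value gives OUT[B1] (row B1 above).

Answer: {a: ⊤, b: ⊤, c: ⊤, d: +, e: ⊤, f: +}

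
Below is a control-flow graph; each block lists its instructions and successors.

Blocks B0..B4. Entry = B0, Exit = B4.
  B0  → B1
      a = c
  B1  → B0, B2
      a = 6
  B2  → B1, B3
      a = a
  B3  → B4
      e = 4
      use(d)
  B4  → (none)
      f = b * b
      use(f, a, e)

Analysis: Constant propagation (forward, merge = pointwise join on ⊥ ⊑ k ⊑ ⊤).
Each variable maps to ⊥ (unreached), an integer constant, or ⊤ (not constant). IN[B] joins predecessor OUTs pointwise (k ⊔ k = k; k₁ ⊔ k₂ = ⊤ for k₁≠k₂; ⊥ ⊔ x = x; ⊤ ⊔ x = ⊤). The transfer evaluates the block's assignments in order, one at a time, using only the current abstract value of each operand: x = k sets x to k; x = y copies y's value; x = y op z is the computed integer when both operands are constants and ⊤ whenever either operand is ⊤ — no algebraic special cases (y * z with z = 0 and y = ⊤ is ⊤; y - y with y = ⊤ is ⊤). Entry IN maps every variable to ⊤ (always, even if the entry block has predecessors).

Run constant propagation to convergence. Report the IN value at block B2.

Per-block solution:
  B0:   IN=(all ⊤)   OUT=(all ⊤)
  B1:   IN=(all ⊤)   OUT={a:6; rest ⊤}
  B2:   IN={a:6; rest ⊤}   OUT={a:6; rest ⊤}
  B3:   IN={a:6; rest ⊤}   OUT={a:6, e:4; rest ⊤}
  B4:   IN={a:6, e:4; rest ⊤}   OUT={a:6, e:4; rest ⊤}

Merge at B2: IN[B2] = OUT[B1] = {a: 6, b: ⊤, c: ⊤, d: ⊤, e: ⊤, f: ⊤}

Answer: {a: 6, b: ⊤, c: ⊤, d: ⊤, e: ⊤, f: ⊤}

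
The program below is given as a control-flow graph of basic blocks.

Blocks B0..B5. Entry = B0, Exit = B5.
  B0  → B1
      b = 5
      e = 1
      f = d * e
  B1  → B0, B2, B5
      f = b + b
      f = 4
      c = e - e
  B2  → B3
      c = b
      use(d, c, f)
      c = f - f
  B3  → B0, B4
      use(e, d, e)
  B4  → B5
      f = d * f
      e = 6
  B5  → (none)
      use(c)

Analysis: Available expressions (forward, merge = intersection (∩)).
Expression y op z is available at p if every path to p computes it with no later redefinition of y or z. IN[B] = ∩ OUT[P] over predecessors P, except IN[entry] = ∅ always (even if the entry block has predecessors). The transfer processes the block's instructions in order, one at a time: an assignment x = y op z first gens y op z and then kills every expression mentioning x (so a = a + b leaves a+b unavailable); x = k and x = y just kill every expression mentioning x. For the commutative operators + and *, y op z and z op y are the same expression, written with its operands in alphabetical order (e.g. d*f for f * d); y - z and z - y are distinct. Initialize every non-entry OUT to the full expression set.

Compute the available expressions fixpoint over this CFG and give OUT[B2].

Per-block solution:
  B0:  IN={}  OUT={d*e}
  B1:  IN={d*e}  OUT={b+b, d*e, e-e}
  B2:  IN={b+b, d*e, e-e}  OUT={b+b, d*e, e-e, f-f}
  B3:  IN={b+b, d*e, e-e, f-f}  OUT={b+b, d*e, e-e, f-f}
  B4:  IN={b+b, d*e, e-e, f-f}  OUT={b+b}
  B5:  IN={b+b}  OUT={b+b}

Merge at B2: IN[B2] = OUT[B1] = {b+b, d*e, e-e}
Applying B2's transfer function to that IN value gives OUT[B2] (row B2 above).

Answer: {b+b, d*e, e-e, f-f}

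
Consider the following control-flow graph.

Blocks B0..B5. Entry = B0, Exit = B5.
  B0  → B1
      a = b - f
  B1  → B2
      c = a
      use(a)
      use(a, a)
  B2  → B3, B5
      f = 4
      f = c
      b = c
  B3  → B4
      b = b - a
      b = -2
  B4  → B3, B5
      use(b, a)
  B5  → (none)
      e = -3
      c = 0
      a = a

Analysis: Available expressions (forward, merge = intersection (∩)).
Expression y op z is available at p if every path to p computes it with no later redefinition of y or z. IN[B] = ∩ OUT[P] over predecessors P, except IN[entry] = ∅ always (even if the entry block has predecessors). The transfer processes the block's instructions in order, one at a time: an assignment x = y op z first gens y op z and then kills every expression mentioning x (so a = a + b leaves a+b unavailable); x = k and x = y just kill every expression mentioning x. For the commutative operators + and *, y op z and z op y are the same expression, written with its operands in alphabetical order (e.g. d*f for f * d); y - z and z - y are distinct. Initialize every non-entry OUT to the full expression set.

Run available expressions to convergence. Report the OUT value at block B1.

Fixpoint table:
  B0: | IN={} | OUT={b-f}
  B1: | IN={b-f} | OUT={b-f}
  B2: | IN={b-f} | OUT={}
  B3: | IN={} | OUT={}
  B4: | IN={} | OUT={}
  B5: | IN={} | OUT={}

Merge at B1: IN[B1] = OUT[B0] = {b-f}
Applying B1's transfer function to that IN value gives OUT[B1] (row B1 above).

Answer: {b-f}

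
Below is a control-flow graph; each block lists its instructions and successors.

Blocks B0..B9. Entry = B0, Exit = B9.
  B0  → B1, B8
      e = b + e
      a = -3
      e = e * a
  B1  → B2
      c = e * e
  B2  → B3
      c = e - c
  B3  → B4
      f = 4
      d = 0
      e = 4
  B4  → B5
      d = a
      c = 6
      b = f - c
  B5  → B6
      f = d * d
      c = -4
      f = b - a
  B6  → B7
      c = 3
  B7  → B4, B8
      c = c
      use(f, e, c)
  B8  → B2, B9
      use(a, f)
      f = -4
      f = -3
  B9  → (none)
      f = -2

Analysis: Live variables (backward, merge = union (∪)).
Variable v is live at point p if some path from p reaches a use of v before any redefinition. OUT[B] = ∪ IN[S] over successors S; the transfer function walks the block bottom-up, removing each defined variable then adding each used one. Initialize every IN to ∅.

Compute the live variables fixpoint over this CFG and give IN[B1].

Converged values:
  B0: | IN={b, c, e, f} | OUT={a, c, e, f}
  B1: | IN={a, e} | OUT={a, c, e}
  B2: | IN={a, c, e} | OUT={a}
  B3: | IN={a} | OUT={a, e, f}
  B4: | IN={a, e, f} | OUT={a, b, d, e}
  B5: | IN={a, b, d, e} | OUT={a, e, f}
  B6: | IN={a, e, f} | OUT={a, c, e, f}
  B7: | IN={a, c, e, f} | OUT={a, c, e, f}
  B8: | IN={a, c, e, f} | OUT={a, c, e}
  B9: | IN={} | OUT={}

Merge at B1: OUT[B1] = IN[B2] = {a, c, e}
Applying B1's transfer function to that OUT value gives IN[B1] (row B1 above).

Answer: {a, e}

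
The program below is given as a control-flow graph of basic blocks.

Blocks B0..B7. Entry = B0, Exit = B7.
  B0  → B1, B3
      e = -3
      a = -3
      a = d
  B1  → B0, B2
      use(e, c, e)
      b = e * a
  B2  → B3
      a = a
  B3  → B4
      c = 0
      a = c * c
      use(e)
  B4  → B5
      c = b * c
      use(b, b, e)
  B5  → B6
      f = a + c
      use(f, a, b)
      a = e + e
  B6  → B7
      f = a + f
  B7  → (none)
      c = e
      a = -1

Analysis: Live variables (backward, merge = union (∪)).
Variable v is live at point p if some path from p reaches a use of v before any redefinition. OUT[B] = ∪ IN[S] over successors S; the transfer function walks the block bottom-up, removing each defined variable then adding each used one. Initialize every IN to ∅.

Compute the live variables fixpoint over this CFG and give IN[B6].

Fixpoint table:
  B0:   IN={b, c, d}   OUT={a, b, c, d, e}
  B1:   IN={a, c, d, e}   OUT={a, b, c, d, e}
  B2:   IN={a, b, e}   OUT={b, e}
  B3:   IN={b, e}   OUT={a, b, c, e}
  B4:   IN={a, b, c, e}   OUT={a, b, c, e}
  B5:   IN={a, b, c, e}   OUT={a, e, f}
  B6:   IN={a, e, f}   OUT={e}
  B7:   IN={e}   OUT={}

Merge at B6: OUT[B6] = IN[B7] = {e}
Applying B6's transfer function to that OUT value gives IN[B6] (row B6 above).

Answer: {a, e, f}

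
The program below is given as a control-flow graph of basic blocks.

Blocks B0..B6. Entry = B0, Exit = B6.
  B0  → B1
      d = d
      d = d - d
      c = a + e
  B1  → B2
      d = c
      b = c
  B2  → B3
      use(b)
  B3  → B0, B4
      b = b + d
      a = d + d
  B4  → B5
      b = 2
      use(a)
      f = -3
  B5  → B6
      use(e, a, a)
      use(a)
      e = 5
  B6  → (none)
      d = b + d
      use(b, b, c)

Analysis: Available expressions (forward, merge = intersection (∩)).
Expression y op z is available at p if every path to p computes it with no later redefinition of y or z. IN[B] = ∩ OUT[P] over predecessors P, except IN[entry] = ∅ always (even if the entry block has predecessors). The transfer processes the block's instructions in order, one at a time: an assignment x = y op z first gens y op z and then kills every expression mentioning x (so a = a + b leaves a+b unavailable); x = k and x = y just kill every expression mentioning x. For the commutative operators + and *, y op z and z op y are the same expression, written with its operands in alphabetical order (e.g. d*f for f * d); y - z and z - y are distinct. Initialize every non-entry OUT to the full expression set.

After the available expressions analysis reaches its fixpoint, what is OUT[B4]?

Converged values:
  B0: | IN={} | OUT={a+e}
  B1: | IN={a+e} | OUT={a+e}
  B2: | IN={a+e} | OUT={a+e}
  B3: | IN={a+e} | OUT={d+d}
  B4: | IN={d+d} | OUT={d+d}
  B5: | IN={d+d} | OUT={d+d}
  B6: | IN={d+d} | OUT={}

Merge at B4: IN[B4] = OUT[B3] = {d+d}
Applying B4's transfer function to that IN value gives OUT[B4] (row B4 above).

Answer: {d+d}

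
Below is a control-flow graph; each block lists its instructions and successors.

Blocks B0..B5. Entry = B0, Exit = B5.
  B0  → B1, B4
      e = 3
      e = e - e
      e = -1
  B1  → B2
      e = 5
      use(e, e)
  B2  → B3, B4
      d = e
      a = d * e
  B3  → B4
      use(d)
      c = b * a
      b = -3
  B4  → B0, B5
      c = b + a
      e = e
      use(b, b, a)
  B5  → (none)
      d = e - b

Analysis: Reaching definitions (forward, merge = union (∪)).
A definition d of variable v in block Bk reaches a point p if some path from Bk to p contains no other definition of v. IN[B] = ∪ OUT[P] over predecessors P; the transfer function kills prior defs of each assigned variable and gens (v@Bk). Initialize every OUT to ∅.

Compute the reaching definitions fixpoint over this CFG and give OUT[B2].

Answer: {a@B2, b@B3, c@B4, d@B2, e@B1}

Trace:
Per-block solution:
  B0:   IN={a@B2, b@B3, c@B4, d@B2, e@B4}   OUT={a@B2, b@B3, c@B4, d@B2, e@B0}
  B1:   IN={a@B2, b@B3, c@B4, d@B2, e@B0}   OUT={a@B2, b@B3, c@B4, d@B2, e@B1}
  B2:   IN={a@B2, b@B3, c@B4, d@B2, e@B1}   OUT={a@B2, b@B3, c@B4, d@B2, e@B1}
  B3:   IN={a@B2, b@B3, c@B4, d@B2, e@B1}   OUT={a@B2, b@B3, c@B3, d@B2, e@B1}
  B4:   IN={a@B2, b@B3, c@B3, c@B4, d@B2, e@B0, e@B1}   OUT={a@B2, b@B3, c@B4, d@B2, e@B4}
  B5:   IN={a@B2, b@B3, c@B4, d@B2, e@B4}   OUT={a@B2, b@B3, c@B4, d@B5, e@B4}

Merge at B2: IN[B2] = OUT[B1] = {a@B2, b@B3, c@B4, d@B2, e@B1}
Applying B2's transfer function to that IN value gives OUT[B2] (row B2 above).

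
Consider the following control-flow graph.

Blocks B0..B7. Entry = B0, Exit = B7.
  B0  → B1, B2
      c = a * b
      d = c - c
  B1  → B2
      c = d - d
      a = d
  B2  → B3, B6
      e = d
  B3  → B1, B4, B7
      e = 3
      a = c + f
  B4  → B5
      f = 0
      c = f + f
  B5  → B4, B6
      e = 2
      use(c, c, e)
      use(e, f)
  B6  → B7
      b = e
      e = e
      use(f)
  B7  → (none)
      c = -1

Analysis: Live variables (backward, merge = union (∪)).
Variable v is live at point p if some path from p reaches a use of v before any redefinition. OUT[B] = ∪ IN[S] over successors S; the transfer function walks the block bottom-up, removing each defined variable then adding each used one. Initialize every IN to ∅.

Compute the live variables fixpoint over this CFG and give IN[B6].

Answer: {e, f}

Trace:
Converged values:
  B0:   IN={a, b, f}   OUT={c, d, f}
  B1:   IN={d, f}   OUT={c, d, f}
  B2:   IN={c, d, f}   OUT={c, d, e, f}
  B3:   IN={c, d, f}   OUT={d, f}
  B4:   IN={}   OUT={c, f}
  B5:   IN={c, f}   OUT={e, f}
  B6:   IN={e, f}   OUT={}
  B7:   IN={}   OUT={}

Merge at B6: OUT[B6] = IN[B7] = {}
Applying B6's transfer function to that OUT value gives IN[B6] (row B6 above).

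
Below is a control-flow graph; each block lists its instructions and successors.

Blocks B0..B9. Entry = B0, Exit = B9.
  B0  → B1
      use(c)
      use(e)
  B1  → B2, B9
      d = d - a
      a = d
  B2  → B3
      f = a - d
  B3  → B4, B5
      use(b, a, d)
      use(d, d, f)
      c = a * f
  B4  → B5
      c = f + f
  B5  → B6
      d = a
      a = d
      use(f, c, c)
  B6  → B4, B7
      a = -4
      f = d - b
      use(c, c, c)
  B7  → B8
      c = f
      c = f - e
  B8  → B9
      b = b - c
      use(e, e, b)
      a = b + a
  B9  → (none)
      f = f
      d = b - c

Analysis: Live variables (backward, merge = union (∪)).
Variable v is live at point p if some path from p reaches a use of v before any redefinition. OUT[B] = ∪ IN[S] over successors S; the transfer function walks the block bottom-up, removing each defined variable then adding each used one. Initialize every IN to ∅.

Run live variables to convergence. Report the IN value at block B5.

Converged values:
  B0:  IN={a, b, c, d, e, f}  OUT={a, b, c, d, e, f}
  B1:  IN={a, b, c, d, e, f}  OUT={a, b, c, d, e, f}
  B2:  IN={a, b, d, e}  OUT={a, b, d, e, f}
  B3:  IN={a, b, d, e, f}  OUT={a, b, c, e, f}
  B4:  IN={a, b, e, f}  OUT={a, b, c, e, f}
  B5:  IN={a, b, c, e, f}  OUT={b, c, d, e}
  B6:  IN={b, c, d, e}  OUT={a, b, e, f}
  B7:  IN={a, b, e, f}  OUT={a, b, c, e, f}
  B8:  IN={a, b, c, e, f}  OUT={b, c, f}
  B9:  IN={b, c, f}  OUT={}

Merge at B5: OUT[B5] = IN[B6] = {b, c, d, e}
Applying B5's transfer function to that OUT value gives IN[B5] (row B5 above).

Answer: {a, b, c, e, f}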